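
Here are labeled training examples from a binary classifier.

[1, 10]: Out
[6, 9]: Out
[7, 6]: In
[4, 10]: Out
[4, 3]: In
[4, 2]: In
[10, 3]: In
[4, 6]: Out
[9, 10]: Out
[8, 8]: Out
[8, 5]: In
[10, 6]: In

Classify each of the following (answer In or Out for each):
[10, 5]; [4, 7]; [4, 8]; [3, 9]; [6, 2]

In, Out, Out, Out, In

Looking at the examples, the only property every 'In' case has and every 'Out' case lacks is: first > second.
[10, 5]: In (10 > 5).
[4, 7]: Out (4 < 7).
[4, 8]: Out (4 < 8).
[3, 9]: Out (3 < 9).
[6, 2]: In (6 > 2).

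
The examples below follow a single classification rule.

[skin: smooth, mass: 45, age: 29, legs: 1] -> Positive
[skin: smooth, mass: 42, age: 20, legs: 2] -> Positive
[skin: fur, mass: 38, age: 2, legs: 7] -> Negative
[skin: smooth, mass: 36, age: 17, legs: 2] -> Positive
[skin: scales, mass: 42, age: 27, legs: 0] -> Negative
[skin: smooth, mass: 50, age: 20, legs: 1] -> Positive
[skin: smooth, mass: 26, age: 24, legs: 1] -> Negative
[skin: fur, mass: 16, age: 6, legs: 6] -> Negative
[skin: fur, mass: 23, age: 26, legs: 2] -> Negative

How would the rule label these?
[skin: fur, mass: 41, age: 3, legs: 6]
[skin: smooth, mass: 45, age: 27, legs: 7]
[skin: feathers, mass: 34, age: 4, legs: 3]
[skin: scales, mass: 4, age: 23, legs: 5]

Negative, Positive, Negative, Negative

A rule that fits every label: skin is smooth AND mass ≥ 36 — true of each 'Positive' example, false of each 'Negative' one.
[skin: fur, mass: 41, age: 3, legs: 6]: skin is fur, mass = 41, does not satisfy this → Negative.
[skin: smooth, mass: 45, age: 27, legs: 7]: skin is smooth, mass = 45, fits → Positive.
[skin: feathers, mass: 34, age: 4, legs: 3]: skin is feathers, mass = 34, does not satisfy this → Negative.
[skin: scales, mass: 4, age: 23, legs: 5]: skin is scales, mass = 4, does not satisfy this → Negative.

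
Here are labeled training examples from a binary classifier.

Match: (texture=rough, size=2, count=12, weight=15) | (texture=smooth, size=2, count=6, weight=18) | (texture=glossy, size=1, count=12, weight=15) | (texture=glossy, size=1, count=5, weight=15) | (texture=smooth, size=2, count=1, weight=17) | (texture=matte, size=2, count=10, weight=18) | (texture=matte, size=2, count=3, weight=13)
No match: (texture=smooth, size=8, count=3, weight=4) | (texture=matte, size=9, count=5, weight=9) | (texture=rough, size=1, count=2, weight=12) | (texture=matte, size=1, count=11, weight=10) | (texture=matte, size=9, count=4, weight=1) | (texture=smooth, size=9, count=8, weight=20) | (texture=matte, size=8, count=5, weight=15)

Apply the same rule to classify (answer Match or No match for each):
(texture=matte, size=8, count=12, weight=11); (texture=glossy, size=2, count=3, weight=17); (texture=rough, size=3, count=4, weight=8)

No match, Match, No match

The pattern is that an item is 'Match' exactly when: size ≤ 2 AND weight ≥ 13.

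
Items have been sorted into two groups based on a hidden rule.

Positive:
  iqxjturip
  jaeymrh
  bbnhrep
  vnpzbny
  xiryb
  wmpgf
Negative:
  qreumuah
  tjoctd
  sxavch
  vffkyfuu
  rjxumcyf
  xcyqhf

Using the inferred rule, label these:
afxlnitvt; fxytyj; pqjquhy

Positive, Negative, Positive

The distinguishing property — odd length — holds for all the 'Positive' cases and none of the 'Negative' cases.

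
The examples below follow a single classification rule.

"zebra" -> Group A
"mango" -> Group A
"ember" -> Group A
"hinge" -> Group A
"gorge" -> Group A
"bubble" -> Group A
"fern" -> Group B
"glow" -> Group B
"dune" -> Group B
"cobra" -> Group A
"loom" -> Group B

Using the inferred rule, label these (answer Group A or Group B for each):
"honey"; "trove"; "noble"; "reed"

Group A, Group A, Group A, Group B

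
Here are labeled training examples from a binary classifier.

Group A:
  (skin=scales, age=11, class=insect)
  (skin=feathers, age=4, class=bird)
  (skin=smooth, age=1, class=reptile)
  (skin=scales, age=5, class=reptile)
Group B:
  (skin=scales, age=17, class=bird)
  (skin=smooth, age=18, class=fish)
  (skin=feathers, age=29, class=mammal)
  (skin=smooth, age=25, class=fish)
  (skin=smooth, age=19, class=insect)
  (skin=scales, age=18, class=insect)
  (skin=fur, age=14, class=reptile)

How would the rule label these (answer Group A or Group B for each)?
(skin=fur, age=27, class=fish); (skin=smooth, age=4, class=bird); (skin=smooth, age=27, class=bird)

The pattern is that an item is 'Group A' exactly when: age ≤ 11.
(skin=fur, age=27, class=fish) → age = 27 → Group B.
(skin=smooth, age=4, class=bird) → age = 4 → Group A.
(skin=smooth, age=27, class=bird) → age = 27 → Group B.

Group B, Group A, Group B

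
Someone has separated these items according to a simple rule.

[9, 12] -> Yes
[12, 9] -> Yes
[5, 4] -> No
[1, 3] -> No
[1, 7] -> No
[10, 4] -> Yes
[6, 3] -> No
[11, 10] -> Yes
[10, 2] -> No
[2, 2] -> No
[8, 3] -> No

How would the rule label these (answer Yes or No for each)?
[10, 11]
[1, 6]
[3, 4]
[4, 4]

'Yes' ⟺ sum ≥ 14.
[10, 11]: 10+11 = 21 — passes, so Yes.
[1, 6]: 1+6 = 7 — doesn't match, so No.
[3, 4]: 3+4 = 7 — doesn't match, so No.
[4, 4]: 4+4 = 8 — doesn't match, so No.

Yes, No, No, No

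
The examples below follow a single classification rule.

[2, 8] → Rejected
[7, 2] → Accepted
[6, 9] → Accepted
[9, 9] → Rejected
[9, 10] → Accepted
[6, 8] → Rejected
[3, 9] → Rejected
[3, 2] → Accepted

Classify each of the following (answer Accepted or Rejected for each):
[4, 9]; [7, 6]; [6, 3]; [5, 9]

Accepted, Accepted, Accepted, Rejected

All 'Accepted' examples share one property — sum is odd — and every 'Rejected' example lacks it.
[4, 9] → 4+9 = 13 → Accepted.
[7, 6] → 7+6 = 13 → Accepted.
[6, 3] → 6+3 = 9 → Accepted.
[5, 9] → 5+9 = 14 → Rejected.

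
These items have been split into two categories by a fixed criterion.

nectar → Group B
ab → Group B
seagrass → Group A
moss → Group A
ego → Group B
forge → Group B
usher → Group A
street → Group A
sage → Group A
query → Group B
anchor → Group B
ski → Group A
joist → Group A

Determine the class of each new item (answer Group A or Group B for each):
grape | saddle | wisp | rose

Checking candidate rules against both groups, what survives is: contains 's'.
grape — no 's', hence Group B. saddle — has 's', hence Group A. wisp — has 's', hence Group A. rose — has 's', hence Group A.

Group B, Group A, Group A, Group A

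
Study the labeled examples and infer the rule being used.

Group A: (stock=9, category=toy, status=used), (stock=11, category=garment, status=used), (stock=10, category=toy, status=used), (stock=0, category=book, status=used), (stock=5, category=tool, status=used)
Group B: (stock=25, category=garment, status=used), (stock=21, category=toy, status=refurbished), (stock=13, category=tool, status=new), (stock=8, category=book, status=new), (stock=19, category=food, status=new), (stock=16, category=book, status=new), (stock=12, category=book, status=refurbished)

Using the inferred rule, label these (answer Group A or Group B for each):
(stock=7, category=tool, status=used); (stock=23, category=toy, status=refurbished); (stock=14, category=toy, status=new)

Rule: status is used AND stock ≤ 11. This holds for each 'Group A' example and fails for each 'Group B' one.
(stock=7, category=tool, status=used): status is used, stock = 7 — meets the rule, so Group A. (stock=23, category=toy, status=refurbished): status is refurbished, stock = 23 — doesn't qualify, so Group B. (stock=14, category=toy, status=new): status is new, stock = 14 — doesn't qualify, so Group B.

Group A, Group B, Group B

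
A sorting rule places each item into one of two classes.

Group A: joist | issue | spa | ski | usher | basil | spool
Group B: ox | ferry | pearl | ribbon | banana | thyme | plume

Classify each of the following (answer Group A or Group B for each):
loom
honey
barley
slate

Group B, Group B, Group B, Group A

The simplest hypothesis consistent with all the labels is: contains 's'.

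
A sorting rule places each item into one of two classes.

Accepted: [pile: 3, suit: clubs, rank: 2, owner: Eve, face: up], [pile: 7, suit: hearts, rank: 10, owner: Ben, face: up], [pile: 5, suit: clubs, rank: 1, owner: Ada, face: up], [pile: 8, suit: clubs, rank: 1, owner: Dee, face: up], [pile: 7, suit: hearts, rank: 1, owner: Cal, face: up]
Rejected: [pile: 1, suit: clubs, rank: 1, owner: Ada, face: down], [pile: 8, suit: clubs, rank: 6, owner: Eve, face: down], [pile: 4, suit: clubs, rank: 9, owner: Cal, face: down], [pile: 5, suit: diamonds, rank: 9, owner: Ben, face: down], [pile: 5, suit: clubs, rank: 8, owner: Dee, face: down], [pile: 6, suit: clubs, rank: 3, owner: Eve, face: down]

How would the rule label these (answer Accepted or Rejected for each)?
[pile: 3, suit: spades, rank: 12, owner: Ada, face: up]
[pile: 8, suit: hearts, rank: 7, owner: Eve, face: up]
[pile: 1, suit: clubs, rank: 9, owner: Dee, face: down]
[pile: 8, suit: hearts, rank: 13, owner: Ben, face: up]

Accepted, Accepted, Rejected, Accepted

The classifier is using: face is up.
[pile: 3, suit: spades, rank: 12, owner: Ada, face: up]: face is up, satisfies this → Accepted.
[pile: 8, suit: hearts, rank: 7, owner: Eve, face: up]: face is up, satisfies this → Accepted.
[pile: 1, suit: clubs, rank: 9, owner: Dee, face: down]: face is down, does not fit → Rejected.
[pile: 8, suit: hearts, rank: 13, owner: Ben, face: up]: face is up, satisfies this → Accepted.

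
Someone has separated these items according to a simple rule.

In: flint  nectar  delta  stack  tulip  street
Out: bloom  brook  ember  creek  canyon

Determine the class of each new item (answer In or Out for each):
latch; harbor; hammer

The distinguishing property — contains 't' — holds for all the 'In' cases and none of the 'Out' cases.
latch: has 't' — qualifies, so In. harbor: no 't' — doesn't match, so Out. hammer: no 't' — doesn't match, so Out.

In, Out, Out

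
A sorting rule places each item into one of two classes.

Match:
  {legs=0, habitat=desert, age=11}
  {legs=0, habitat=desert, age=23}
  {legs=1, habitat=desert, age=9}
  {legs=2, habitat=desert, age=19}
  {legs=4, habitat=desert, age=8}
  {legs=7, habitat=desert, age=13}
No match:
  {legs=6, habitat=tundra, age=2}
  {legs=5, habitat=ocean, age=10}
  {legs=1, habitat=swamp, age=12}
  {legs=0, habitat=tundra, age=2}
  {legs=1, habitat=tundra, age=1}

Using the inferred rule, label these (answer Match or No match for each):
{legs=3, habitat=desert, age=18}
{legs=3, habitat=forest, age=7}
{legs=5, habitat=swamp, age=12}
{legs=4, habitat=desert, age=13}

Match, No match, No match, Match

Looking at the examples, the only property every 'Match' case has and every 'No match' case lacks is: habitat is desert.
{legs=3, habitat=desert, age=18}: habitat is desert — satisfies this, so Match.
{legs=3, habitat=forest, age=7}: habitat is forest — does not satisfy this, so No match.
{legs=5, habitat=swamp, age=12}: habitat is swamp — does not satisfy this, so No match.
{legs=4, habitat=desert, age=13}: habitat is desert — satisfies this, so Match.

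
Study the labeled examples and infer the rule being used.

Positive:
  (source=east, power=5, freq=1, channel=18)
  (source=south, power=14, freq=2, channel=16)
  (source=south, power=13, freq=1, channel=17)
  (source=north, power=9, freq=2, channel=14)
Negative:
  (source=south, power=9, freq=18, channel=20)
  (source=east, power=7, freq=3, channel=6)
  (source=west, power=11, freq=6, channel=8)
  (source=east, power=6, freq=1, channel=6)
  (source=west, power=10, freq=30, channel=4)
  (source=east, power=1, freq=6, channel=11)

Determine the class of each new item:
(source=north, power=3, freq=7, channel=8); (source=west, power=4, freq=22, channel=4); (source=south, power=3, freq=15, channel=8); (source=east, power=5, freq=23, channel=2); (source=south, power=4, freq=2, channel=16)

The classifier is using: channel ≥ 8 AND freq ≤ 2.
(source=north, power=3, freq=7, channel=8): channel = 8, freq = 7 — lacks this property, so Negative. (source=west, power=4, freq=22, channel=4): channel = 4, freq = 22 — lacks this property, so Negative. (source=south, power=3, freq=15, channel=8): channel = 8, freq = 15 — lacks this property, so Negative. (source=east, power=5, freq=23, channel=2): channel = 2, freq = 23 — lacks this property, so Negative. (source=south, power=4, freq=2, channel=16): channel = 16, freq = 2 — qualifies, so Positive.

Negative, Negative, Negative, Negative, Positive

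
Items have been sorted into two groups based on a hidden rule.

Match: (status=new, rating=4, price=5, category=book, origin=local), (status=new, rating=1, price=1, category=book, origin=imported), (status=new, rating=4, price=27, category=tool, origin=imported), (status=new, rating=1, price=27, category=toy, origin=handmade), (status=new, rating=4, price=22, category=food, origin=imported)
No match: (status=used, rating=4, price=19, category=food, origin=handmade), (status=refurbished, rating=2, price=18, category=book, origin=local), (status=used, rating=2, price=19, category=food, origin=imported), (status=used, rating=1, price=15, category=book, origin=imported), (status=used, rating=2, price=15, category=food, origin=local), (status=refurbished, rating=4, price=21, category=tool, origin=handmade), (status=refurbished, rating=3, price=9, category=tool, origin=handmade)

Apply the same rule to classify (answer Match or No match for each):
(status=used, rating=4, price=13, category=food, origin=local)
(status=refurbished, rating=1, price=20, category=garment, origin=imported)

The distinguishing property — status is new — holds for all the 'Match' cases and none of the 'No match' cases.
(status=used, rating=4, price=13, category=food, origin=local) → status is used → No match. (status=refurbished, rating=1, price=20, category=garment, origin=imported) → status is refurbished → No match.

No match, No match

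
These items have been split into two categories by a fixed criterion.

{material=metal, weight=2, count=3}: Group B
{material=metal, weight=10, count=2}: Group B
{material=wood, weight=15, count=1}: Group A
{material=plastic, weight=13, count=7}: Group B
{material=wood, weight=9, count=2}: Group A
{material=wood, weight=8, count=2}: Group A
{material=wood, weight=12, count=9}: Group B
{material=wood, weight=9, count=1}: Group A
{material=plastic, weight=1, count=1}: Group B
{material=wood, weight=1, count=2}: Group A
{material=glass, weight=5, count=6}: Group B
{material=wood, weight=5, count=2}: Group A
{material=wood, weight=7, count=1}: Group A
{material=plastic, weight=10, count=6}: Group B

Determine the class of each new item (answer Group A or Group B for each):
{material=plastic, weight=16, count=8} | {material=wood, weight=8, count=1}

Group B, Group A

The simplest hypothesis consistent with all the labels is: material is wood AND count ≤ 2.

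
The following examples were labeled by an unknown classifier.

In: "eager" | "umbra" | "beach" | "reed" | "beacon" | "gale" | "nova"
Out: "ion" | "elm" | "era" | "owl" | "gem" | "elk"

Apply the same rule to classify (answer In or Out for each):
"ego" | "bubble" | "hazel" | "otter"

Every 'In' example satisfies: length ≥ 4. None of the 'Out' examples do.
"ego" — length 3, hence Out. "bubble" — length 6, hence In. "hazel" — length 5, hence In. "otter" — length 5, hence In.

Out, In, In, In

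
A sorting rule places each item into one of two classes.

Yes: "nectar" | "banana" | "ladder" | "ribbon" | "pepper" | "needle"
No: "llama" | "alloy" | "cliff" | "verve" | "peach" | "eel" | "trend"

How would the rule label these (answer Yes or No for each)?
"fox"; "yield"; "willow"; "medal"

No, No, Yes, No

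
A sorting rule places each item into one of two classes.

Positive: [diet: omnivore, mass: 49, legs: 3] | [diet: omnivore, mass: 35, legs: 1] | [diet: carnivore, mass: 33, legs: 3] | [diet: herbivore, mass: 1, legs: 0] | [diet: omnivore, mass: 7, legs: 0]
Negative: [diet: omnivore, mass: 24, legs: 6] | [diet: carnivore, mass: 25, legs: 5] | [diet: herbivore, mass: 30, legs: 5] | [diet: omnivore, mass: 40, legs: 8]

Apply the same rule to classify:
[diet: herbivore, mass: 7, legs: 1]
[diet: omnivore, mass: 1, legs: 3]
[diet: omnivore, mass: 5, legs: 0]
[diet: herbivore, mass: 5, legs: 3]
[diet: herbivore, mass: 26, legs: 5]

Positive, Positive, Positive, Positive, Negative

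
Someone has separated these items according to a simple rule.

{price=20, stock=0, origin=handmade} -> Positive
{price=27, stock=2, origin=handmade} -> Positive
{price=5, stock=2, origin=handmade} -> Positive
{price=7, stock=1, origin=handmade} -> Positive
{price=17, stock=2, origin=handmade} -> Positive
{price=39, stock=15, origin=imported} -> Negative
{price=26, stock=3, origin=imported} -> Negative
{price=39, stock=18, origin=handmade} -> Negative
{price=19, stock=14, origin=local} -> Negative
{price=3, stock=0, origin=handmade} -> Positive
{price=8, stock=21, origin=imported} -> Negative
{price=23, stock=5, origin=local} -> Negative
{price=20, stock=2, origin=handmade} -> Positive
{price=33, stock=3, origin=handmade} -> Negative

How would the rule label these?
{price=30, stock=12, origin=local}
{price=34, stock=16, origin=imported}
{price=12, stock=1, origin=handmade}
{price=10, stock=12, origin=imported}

The pattern is that an item is 'Positive' exactly when: stock ≤ 2.
{price=30, stock=12, origin=local}: stock = 12, does not pass → Negative.
{price=34, stock=16, origin=imported}: stock = 16, does not pass → Negative.
{price=12, stock=1, origin=handmade}: stock = 1, satisfies this → Positive.
{price=10, stock=12, origin=imported}: stock = 12, does not pass → Negative.

Negative, Negative, Positive, Negative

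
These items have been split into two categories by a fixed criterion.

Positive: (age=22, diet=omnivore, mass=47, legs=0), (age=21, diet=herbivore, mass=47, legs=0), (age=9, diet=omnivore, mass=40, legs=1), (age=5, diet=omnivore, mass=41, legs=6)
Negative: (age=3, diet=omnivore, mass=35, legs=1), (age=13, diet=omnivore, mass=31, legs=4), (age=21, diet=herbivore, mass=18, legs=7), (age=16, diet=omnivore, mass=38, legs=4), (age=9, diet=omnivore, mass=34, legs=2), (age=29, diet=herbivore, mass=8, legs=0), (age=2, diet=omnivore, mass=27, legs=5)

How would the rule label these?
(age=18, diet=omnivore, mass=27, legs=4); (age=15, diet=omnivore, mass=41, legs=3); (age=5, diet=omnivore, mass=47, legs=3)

'Positive' ⟺ mass ≥ 40.
(age=18, diet=omnivore, mass=27, legs=4): mass = 27, does not pass → Negative.
(age=15, diet=omnivore, mass=41, legs=3): mass = 41, meets the rule → Positive.
(age=5, diet=omnivore, mass=47, legs=3): mass = 47, meets the rule → Positive.

Negative, Positive, Positive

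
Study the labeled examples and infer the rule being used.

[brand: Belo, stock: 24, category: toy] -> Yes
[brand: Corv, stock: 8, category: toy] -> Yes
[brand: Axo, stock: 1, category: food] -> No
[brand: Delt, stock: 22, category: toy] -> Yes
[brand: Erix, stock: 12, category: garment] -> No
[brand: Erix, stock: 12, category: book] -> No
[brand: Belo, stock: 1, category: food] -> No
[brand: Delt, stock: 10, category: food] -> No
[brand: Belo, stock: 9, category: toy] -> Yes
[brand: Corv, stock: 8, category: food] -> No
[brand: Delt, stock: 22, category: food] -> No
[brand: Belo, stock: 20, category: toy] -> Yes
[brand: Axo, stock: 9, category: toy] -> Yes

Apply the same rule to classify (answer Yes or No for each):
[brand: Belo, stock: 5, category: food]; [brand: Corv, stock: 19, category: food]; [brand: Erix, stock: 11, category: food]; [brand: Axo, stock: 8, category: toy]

No, No, No, Yes

The rule appears to be: category is toy.
[brand: Belo, stock: 5, category: food]: category is food — does not satisfy this, so No.
[brand: Corv, stock: 19, category: food]: category is food — does not satisfy this, so No.
[brand: Erix, stock: 11, category: food]: category is food — does not satisfy this, so No.
[brand: Axo, stock: 8, category: toy]: category is toy — meets the rule, so Yes.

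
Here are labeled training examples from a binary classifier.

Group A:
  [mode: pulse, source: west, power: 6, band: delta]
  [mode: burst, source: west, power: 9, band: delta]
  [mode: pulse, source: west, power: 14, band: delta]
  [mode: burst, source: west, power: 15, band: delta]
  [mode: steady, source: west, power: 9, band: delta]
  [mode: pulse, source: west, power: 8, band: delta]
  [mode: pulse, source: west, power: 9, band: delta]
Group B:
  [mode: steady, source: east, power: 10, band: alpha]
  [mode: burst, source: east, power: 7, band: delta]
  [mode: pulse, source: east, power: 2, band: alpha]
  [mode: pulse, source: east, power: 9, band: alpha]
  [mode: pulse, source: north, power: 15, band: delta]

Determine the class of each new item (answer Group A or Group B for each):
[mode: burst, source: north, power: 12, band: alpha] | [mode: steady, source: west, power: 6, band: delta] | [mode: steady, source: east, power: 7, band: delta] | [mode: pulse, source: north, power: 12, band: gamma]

Group B, Group A, Group B, Group B

Rule: source is west. This holds for each 'Group A' example and fails for each 'Group B' one.
Group B: [mode: burst, source: north, power: 12, band: alpha], since source is north. Group A: [mode: steady, source: west, power: 6, band: delta], since source is west. Group B: [mode: steady, source: east, power: 7, band: delta], since source is east. Group B: [mode: pulse, source: north, power: 12, band: gamma], since source is north.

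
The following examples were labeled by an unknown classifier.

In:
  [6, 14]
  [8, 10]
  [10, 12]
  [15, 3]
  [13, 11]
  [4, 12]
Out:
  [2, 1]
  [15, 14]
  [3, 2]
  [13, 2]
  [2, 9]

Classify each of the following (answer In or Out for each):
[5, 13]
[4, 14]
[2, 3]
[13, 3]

Rule: sum is even. This holds for each 'In' example and fails for each 'Out' one.

In, In, Out, In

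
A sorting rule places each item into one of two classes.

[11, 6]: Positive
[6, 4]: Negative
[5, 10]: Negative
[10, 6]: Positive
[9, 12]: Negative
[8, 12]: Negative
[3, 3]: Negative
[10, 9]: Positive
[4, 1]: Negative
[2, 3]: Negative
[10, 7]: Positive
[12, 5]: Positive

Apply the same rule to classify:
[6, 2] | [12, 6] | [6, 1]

The simplest hypothesis consistent with all the labels is: first ≥ 10.
[6, 2]: first 6, doesn't match → Negative.
[12, 6]: first 12, checks out → Positive.
[6, 1]: first 6, doesn't match → Negative.

Negative, Positive, Negative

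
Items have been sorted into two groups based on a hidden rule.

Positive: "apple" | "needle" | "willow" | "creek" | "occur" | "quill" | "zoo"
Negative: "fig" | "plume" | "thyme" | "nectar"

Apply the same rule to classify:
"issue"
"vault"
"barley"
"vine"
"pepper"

One predicate separates the groups cleanly: has a double letter.
"issue" → 'ss' doubled → Positive. "vault" → no doubled letter → Negative. "barley" → no doubled letter → Negative. "vine" → no doubled letter → Negative. "pepper" → 'pp' doubled → Positive.

Positive, Negative, Negative, Negative, Positive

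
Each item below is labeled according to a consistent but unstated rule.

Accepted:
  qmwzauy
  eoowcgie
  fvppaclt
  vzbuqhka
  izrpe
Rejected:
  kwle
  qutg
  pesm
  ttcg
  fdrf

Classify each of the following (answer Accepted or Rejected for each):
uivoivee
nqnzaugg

Accepted, Accepted

'Accepted' ⟺ length ≥ 5.
uivoivee: length 8 — satisfies this, so Accepted.
nqnzaugg: length 8 — satisfies this, so Accepted.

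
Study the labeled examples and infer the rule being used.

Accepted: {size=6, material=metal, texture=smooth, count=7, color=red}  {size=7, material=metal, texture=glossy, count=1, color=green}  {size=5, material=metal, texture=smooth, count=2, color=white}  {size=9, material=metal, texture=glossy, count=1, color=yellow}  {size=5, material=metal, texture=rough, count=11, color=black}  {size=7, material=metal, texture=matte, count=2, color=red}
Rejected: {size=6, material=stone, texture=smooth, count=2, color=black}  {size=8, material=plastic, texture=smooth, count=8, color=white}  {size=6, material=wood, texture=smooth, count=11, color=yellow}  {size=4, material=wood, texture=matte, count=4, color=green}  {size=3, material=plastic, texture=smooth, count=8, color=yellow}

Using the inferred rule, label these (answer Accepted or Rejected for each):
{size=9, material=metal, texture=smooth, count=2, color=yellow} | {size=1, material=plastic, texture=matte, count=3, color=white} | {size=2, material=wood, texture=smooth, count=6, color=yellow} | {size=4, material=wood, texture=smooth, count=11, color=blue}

Accepted, Rejected, Rejected, Rejected

Looking at the examples, the only property every 'Accepted' case has and every 'Rejected' case lacks is: material is metal.
{size=9, material=metal, texture=smooth, count=2, color=yellow} → material is metal → Accepted.
{size=1, material=plastic, texture=matte, count=3, color=white} → material is plastic → Rejected.
{size=2, material=wood, texture=smooth, count=6, color=yellow} → material is wood → Rejected.
{size=4, material=wood, texture=smooth, count=11, color=blue} → material is wood → Rejected.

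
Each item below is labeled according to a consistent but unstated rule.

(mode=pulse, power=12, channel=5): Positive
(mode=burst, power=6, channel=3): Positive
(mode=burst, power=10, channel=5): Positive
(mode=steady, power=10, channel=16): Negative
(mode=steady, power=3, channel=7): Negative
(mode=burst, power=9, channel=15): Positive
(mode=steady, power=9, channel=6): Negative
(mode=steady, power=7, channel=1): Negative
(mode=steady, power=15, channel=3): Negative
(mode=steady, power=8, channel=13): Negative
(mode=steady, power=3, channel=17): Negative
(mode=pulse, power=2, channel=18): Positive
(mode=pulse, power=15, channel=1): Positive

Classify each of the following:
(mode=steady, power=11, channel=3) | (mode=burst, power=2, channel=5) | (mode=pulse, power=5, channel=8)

Every 'Positive' example satisfies: mode is not steady. None of the 'Negative' examples do.
Negative: (mode=steady, power=11, channel=3), since mode is steady. Positive: (mode=burst, power=2, channel=5), since mode is burst. Positive: (mode=pulse, power=5, channel=8), since mode is pulse.

Negative, Positive, Positive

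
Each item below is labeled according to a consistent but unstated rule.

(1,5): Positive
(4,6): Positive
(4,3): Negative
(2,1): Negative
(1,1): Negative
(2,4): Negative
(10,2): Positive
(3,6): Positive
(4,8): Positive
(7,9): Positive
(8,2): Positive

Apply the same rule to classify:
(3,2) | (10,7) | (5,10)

The rule appears to be: max ≥ 5.
(3,2): max 3, doesn't qualify → Negative. (10,7): max 10, meets the rule → Positive. (5,10): max 10, meets the rule → Positive.

Negative, Positive, Positive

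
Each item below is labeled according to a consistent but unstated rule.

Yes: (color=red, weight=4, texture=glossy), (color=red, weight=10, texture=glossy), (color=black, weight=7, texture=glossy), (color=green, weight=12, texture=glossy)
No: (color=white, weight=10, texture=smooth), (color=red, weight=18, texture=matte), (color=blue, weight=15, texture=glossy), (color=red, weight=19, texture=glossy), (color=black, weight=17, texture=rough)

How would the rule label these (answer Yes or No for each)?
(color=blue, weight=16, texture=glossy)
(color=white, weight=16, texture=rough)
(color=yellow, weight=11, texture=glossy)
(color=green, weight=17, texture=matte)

No, No, Yes, No

A rule that fits every label: texture is glossy AND weight ≤ 12 — true of each 'Yes' example, false of each 'No' one.
No: (color=blue, weight=16, texture=glossy), since texture is glossy, weight = 16.
No: (color=white, weight=16, texture=rough), since texture is rough, weight = 16.
Yes: (color=yellow, weight=11, texture=glossy), since texture is glossy, weight = 11.
No: (color=green, weight=17, texture=matte), since texture is matte, weight = 17.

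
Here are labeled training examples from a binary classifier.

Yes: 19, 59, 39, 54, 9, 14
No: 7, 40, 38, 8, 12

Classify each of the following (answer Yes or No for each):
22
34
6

No, Yes, No

All 'Yes' examples share one property — ≡ 4 (mod 5) — and every 'No' example lacks it.
22 → 22 mod 5 = 2 → No.
34 → 34 mod 5 = 4 → Yes.
6 → 6 mod 5 = 1 → No.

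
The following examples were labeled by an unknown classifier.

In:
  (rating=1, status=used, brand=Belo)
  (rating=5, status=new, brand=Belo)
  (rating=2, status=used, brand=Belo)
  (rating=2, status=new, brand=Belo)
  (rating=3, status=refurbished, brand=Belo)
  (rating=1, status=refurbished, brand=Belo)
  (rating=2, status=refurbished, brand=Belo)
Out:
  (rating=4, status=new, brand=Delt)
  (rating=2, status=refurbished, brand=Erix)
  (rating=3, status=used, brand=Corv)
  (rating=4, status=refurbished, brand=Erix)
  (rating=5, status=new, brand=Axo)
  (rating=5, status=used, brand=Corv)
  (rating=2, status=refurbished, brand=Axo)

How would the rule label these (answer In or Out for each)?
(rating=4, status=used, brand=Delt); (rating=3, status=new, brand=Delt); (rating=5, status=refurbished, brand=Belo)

Out, Out, In

The simplest hypothesis consistent with all the labels is: brand is Belo.
(rating=4, status=used, brand=Delt) → brand is Delt → Out.
(rating=3, status=new, brand=Delt) → brand is Delt → Out.
(rating=5, status=refurbished, brand=Belo) → brand is Belo → In.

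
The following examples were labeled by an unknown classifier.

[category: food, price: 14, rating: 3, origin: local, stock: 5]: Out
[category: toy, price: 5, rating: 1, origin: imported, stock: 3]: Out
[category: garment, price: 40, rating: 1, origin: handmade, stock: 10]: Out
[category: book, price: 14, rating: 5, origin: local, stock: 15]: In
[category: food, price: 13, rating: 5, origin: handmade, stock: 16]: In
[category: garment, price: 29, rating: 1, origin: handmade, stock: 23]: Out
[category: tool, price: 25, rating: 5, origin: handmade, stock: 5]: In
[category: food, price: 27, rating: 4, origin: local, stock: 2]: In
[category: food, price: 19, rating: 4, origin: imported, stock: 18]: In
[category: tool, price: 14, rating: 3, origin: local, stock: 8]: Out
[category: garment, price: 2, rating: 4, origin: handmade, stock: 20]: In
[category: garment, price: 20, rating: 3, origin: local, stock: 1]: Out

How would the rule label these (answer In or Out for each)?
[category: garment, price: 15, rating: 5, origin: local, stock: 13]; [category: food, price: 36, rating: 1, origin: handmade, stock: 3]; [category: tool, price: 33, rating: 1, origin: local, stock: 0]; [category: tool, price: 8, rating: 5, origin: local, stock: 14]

The pattern is that an item is 'In' exactly when: rating ≥ 4.

In, Out, Out, In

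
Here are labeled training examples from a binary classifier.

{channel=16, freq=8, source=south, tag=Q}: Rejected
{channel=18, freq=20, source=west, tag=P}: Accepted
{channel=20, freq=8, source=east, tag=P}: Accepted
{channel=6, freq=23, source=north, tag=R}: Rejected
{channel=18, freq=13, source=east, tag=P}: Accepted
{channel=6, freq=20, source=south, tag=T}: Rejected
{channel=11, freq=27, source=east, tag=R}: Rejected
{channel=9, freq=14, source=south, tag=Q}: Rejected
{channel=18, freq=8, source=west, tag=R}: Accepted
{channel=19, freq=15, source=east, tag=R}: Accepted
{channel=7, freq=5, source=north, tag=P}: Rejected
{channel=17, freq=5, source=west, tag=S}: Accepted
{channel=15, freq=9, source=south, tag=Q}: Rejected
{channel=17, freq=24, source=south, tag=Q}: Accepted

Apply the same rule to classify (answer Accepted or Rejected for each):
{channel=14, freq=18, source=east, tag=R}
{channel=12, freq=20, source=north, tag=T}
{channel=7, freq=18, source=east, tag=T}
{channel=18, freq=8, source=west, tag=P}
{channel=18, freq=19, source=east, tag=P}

Rejected, Rejected, Rejected, Accepted, Accepted

The rule appears to be: channel ≥ 17.
{channel=14, freq=18, source=east, tag=R}: Rejected (channel = 14). {channel=12, freq=20, source=north, tag=T}: Rejected (channel = 12). {channel=7, freq=18, source=east, tag=T}: Rejected (channel = 7). {channel=18, freq=8, source=west, tag=P}: Accepted (channel = 18). {channel=18, freq=19, source=east, tag=P}: Accepted (channel = 18).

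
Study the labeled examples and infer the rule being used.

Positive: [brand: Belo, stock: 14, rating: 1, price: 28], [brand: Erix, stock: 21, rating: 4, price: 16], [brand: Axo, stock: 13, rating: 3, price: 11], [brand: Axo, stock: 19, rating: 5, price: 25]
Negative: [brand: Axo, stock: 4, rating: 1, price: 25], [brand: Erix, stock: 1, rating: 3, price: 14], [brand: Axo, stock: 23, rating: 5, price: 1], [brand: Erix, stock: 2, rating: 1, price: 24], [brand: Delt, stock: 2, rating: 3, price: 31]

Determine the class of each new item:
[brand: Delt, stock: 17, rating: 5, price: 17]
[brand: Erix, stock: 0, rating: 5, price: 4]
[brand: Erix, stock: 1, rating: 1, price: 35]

Positive, Negative, Negative

The classifier is using: price ≥ 11 AND stock ≥ 13.
[brand: Delt, stock: 17, rating: 5, price: 17] → price = 17, stock = 17 → Positive. [brand: Erix, stock: 0, rating: 5, price: 4] → price = 4, stock = 0 → Negative. [brand: Erix, stock: 1, rating: 1, price: 35] → price = 35, stock = 1 → Negative.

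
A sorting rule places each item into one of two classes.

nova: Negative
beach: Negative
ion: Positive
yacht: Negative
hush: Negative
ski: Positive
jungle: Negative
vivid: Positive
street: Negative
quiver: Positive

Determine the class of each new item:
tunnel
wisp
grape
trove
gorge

The distinguishing property — contains 'i' — holds for all the 'Positive' cases and none of the 'Negative' cases.
tunnel: no 'i', fails this test → Negative. wisp: has 'i', satisfies this → Positive. grape: no 'i', fails this test → Negative. trove: no 'i', fails this test → Negative. gorge: no 'i', fails this test → Negative.

Negative, Positive, Negative, Negative, Negative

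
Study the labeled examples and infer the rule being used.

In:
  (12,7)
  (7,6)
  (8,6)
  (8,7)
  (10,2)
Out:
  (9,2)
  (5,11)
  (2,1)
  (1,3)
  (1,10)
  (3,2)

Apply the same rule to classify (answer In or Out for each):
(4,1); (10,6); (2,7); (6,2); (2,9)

Out, In, Out, Out, Out

One predicate separates the groups cleanly: first > second AND sum ≥ 12.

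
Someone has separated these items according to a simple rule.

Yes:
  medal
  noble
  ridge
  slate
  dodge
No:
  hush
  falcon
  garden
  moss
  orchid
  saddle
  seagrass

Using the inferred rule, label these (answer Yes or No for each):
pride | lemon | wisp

The classifier is using: odd length.
pride — length 5, hence Yes.
lemon — length 5, hence Yes.
wisp — length 4, hence No.

Yes, Yes, No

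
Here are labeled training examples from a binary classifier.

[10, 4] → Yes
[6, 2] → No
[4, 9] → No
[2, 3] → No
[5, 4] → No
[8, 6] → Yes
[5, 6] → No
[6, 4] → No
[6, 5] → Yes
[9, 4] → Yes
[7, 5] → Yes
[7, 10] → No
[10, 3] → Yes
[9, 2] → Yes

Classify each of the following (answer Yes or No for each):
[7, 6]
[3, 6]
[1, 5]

The simplest hypothesis consistent with all the labels is: first > second AND sum ≥ 11.
Yes: [7, 6], since 7 > 6, 7+6 = 13. No: [3, 6], since 3 < 6, 3+6 = 9. No: [1, 5], since 1 < 5, 1+5 = 6.

Yes, No, No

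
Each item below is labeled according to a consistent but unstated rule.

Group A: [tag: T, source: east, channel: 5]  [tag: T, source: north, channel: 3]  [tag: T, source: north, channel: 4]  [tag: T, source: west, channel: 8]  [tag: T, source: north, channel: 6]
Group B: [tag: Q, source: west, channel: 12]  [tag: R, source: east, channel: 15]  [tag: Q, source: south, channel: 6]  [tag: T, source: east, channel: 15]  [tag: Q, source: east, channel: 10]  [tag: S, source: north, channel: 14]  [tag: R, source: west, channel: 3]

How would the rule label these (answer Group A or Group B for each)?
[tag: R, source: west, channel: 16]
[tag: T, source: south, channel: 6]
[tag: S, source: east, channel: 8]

Group B, Group A, Group B

A rule that fits every label: tag is T AND channel ≤ 8 — true of each 'Group A' example, false of each 'Group B' one.
[tag: R, source: west, channel: 16]: tag is R, channel = 16 — doesn't match, so Group B.
[tag: T, source: south, channel: 6]: tag is T, channel = 6 — meets the rule, so Group A.
[tag: S, source: east, channel: 8]: tag is S, channel = 8 — doesn't match, so Group B.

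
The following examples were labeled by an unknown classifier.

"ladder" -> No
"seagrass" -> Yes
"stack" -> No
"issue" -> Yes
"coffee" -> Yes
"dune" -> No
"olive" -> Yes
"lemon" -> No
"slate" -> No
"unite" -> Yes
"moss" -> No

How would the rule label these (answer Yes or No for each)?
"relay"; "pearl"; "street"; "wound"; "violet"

Every 'Yes' example satisfies: has ≥ 3 vowels. None of the 'No' examples do.
"relay": 2 vowels — does not fit, so No.
"pearl": 2 vowels — does not fit, so No.
"street": 2 vowels — does not fit, so No.
"wound": 2 vowels — does not fit, so No.
"violet": 3 vowels — matches, so Yes.

No, No, No, No, Yes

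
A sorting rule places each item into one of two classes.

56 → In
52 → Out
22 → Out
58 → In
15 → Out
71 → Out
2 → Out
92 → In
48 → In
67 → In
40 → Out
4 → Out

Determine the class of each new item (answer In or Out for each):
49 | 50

In, Out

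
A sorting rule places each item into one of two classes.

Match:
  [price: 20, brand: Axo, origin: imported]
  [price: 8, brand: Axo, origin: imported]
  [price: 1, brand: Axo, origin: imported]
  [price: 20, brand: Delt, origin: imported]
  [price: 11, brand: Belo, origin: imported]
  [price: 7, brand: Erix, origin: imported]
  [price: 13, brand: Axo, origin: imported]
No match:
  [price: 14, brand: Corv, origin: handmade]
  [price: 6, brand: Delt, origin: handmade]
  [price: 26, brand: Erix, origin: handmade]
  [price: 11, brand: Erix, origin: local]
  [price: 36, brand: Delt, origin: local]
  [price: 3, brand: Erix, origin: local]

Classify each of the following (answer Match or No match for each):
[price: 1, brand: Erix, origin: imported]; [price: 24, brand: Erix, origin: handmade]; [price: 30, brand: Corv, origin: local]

One predicate separates the groups cleanly: origin is imported.
[price: 1, brand: Erix, origin: imported]: Match (origin is imported). [price: 24, brand: Erix, origin: handmade]: No match (origin is handmade). [price: 30, brand: Corv, origin: local]: No match (origin is local).

Match, No match, No match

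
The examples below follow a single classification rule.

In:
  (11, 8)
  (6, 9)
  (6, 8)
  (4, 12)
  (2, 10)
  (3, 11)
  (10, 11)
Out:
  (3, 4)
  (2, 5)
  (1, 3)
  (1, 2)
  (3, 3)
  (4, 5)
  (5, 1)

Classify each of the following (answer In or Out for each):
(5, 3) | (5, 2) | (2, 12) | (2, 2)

Out, Out, In, Out

A rule that fits every label: sum ≥ 12 — true of each 'In' example, false of each 'Out' one.
(5, 3): 5+3 = 8, does not pass → Out. (5, 2): 5+2 = 7, does not pass → Out. (2, 12): 2+12 = 14, has this property → In. (2, 2): 2+2 = 4, does not pass → Out.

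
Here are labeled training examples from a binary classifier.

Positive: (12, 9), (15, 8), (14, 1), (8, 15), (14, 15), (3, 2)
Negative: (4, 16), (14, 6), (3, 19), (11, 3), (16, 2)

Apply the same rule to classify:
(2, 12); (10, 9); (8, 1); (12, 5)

Negative, Positive, Positive, Positive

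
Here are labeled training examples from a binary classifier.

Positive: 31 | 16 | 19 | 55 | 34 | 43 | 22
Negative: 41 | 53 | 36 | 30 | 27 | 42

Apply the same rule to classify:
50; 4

The rule appears to be: ≡ 1 (mod 3).
50 → 50 mod 3 = 2 → Negative. 4 → 4 mod 3 = 1 → Positive.

Negative, Positive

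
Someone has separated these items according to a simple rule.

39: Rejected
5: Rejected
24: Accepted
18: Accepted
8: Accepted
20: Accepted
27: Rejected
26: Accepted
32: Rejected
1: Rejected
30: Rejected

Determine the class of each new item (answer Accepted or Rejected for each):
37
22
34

Rejected, Accepted, Rejected

The rule appears to be: even AND at most 26.
37: Rejected (37 is odd, 37 > 26).
22: Accepted (22 is even, 22 ≤ 26).
34: Rejected (34 is even, 34 > 26).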